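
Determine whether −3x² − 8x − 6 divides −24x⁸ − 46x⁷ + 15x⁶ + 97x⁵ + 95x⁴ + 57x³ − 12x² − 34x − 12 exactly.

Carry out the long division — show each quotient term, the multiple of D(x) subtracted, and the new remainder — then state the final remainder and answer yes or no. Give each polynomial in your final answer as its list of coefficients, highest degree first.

R = [0], so D(x) is a factor of P(x). yes

Step 1: lead(−24x⁸ − 46x⁷ + 15x⁶ + 97x⁵ + 95x⁴ + 57x³ − 12x² − 34x − 12) ÷ lead(D) = −24x⁸ ÷ −3x² = 8x⁶. Subtract (8x⁶)·D = −24x⁸ − 64x⁷ − 48x⁶. Remainder: 18x⁷ + 63x⁶ + 97x⁵ + 95x⁴ + 57x³ − 12x² − 34x − 12.
Step 2: lead(18x⁷ + 63x⁶ + 97x⁵ + 95x⁴ + 57x³ − 12x² − 34x − 12) ÷ lead(D) = 18x⁷ ÷ −3x² = −6x⁵. Subtract (−6x⁵)·D = 18x⁷ + 48x⁶ + 36x⁵. Remainder: 15x⁶ + 61x⁵ + 95x⁴ + 57x³ − 12x² − 34x − 12.
Step 3: lead(15x⁶ + 61x⁵ + 95x⁴ + 57x³ − 12x² − 34x − 12) ÷ lead(D) = 15x⁶ ÷ −3x² = −5x⁴. Subtract (−5x⁴)·D = 15x⁶ + 40x⁵ + 30x⁴. Remainder: 21x⁵ + 65x⁴ + 57x³ − 12x² − 34x − 12.
Step 4: lead(21x⁵ + 65x⁴ + 57x³ − 12x² − 34x − 12) ÷ lead(D) = 21x⁵ ÷ −3x² = −7x³. Subtract (−7x³)·D = 21x⁵ + 56x⁴ + 42x³. Remainder: 9x⁴ + 15x³ − 12x² − 34x − 12.
Step 5: lead(9x⁴ + 15x³ − 12x² − 34x − 12) ÷ lead(D) = 9x⁴ ÷ −3x² = −3x². Subtract (−3x²)·D = 9x⁴ + 24x³ + 18x². Remainder: −9x³ − 30x² − 34x − 12.
Step 6: lead(−9x³ − 30x² − 34x − 12) ÷ lead(D) = −9x³ ÷ −3x² = 3x. Subtract (3x)·D = −9x³ − 24x² − 18x. Remainder: −6x² − 16x − 12.
Step 7: lead(−6x² − 16x − 12) ÷ lead(D) = −6x² ÷ −3x² = 2. Subtract (2)·D = −6x² − 16x − 12. Remainder: 0.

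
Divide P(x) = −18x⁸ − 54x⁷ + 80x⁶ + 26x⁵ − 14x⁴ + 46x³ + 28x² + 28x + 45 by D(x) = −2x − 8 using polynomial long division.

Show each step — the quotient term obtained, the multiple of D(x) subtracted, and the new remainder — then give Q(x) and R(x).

Step 1: lead(−18x⁸ − 54x⁷ + 80x⁶ + 26x⁵ − 14x⁴ + 46x³ + 28x² + 28x + 45) ÷ lead(D) = −18x⁸ ÷ −2x = 9x⁷. Subtract (9x⁷)·D = −18x⁸ − 72x⁷. Remainder: 18x⁷ + 80x⁶ + 26x⁵ − 14x⁴ + 46x³ + 28x² + 28x + 45.
Step 2: lead(18x⁷ + 80x⁶ + 26x⁵ − 14x⁴ + 46x³ + 28x² + 28x + 45) ÷ lead(D) = 18x⁷ ÷ −2x = −9x⁶. Subtract (−9x⁶)·D = 18x⁷ + 72x⁶. Remainder: 8x⁶ + 26x⁵ − 14x⁴ + 46x³ + 28x² + 28x + 45.
Step 3: lead(8x⁶ + 26x⁵ − 14x⁴ + 46x³ + 28x² + 28x + 45) ÷ lead(D) = 8x⁶ ÷ −2x = −4x⁵. Subtract (−4x⁵)·D = 8x⁶ + 32x⁵. Remainder: −6x⁵ − 14x⁴ + 46x³ + 28x² + 28x + 45.
Step 4: lead(−6x⁵ − 14x⁴ + 46x³ + 28x² + 28x + 45) ÷ lead(D) = −6x⁵ ÷ −2x = 3x⁴. Subtract (3x⁴)·D = −6x⁵ − 24x⁴. Remainder: 10x⁴ + 46x³ + 28x² + 28x + 45.
Step 5: lead(10x⁴ + 46x³ + 28x² + 28x + 45) ÷ lead(D) = 10x⁴ ÷ −2x = −5x³. Subtract (−5x³)·D = 10x⁴ + 40x³. Remainder: 6x³ + 28x² + 28x + 45.
Step 6: lead(6x³ + 28x² + 28x + 45) ÷ lead(D) = 6x³ ÷ −2x = −3x². Subtract (−3x²)·D = 6x³ + 24x². Remainder: 4x² + 28x + 45.
Step 7: lead(4x² + 28x + 45) ÷ lead(D) = 4x² ÷ −2x = −2x. Subtract (−2x)·D = 4x² + 16x. Remainder: 12x + 45.
Step 8: lead(12x + 45) ÷ lead(D) = 12x ÷ −2x = −6. Subtract (−6)·D = 12x + 48. Remainder: −3.

Q(x) = 9x⁷ − 9x⁶ − 4x⁵ + 3x⁴ − 5x³ − 3x² − 2x − 6; R(x) = −3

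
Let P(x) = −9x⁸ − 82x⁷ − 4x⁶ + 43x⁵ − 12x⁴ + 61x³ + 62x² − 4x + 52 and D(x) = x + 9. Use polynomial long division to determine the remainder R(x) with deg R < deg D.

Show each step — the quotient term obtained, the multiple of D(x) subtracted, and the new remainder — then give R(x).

R(x) = 7

Step 1: lead(−9x⁸ − 82x⁷ − 4x⁶ + 43x⁵ − 12x⁴ + 61x³ + 62x² − 4x + 52) ÷ lead(D) = −9x⁸ ÷ x = −9x⁷. Subtract (−9x⁷)·D = −9x⁸ − 81x⁷. Remainder: −x⁷ − 4x⁶ + 43x⁵ − 12x⁴ + 61x³ + 62x² − 4x + 52.
Step 2: lead(−x⁷ − 4x⁶ + 43x⁵ − 12x⁴ + 61x³ + 62x² − 4x + 52) ÷ lead(D) = −x⁷ ÷ x = −x⁶. Subtract (−x⁶)·D = −x⁷ − 9x⁶. Remainder: 5x⁶ + 43x⁵ − 12x⁴ + 61x³ + 62x² − 4x + 52.
Step 3: lead(5x⁶ + 43x⁵ − 12x⁴ + 61x³ + 62x² − 4x + 52) ÷ lead(D) = 5x⁶ ÷ x = 5x⁵. Subtract (5x⁵)·D = 5x⁶ + 45x⁵. Remainder: −2x⁵ − 12x⁴ + 61x³ + 62x² − 4x + 52.
Step 4: lead(−2x⁵ − 12x⁴ + 61x³ + 62x² − 4x + 52) ÷ lead(D) = −2x⁵ ÷ x = −2x⁴. Subtract (−2x⁴)·D = −2x⁵ − 18x⁴. Remainder: 6x⁴ + 61x³ + 62x² − 4x + 52.
Step 5: lead(6x⁴ + 61x³ + 62x² − 4x + 52) ÷ lead(D) = 6x⁴ ÷ x = 6x³. Subtract (6x³)·D = 6x⁴ + 54x³. Remainder: 7x³ + 62x² − 4x + 52.
Step 6: lead(7x³ + 62x² − 4x + 52) ÷ lead(D) = 7x³ ÷ x = 7x². Subtract (7x²)·D = 7x³ + 63x². Remainder: −x² − 4x + 52.
Step 7: lead(−x² − 4x + 52) ÷ lead(D) = −x² ÷ x = −x. Subtract (−x)·D = −x² − 9x. Remainder: 5x + 52.
Step 8: lead(5x + 52) ÷ lead(D) = 5x ÷ x = 5. Subtract (5)·D = 5x + 45. Remainder: 7.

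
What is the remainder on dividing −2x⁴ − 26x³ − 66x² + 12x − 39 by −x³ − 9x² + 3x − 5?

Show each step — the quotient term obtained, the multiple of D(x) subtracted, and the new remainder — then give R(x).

R(x) = −2x + 1

Step 1: lead(−2x⁴ − 26x³ − 66x² + 12x − 39) ÷ lead(D) = −2x⁴ ÷ −x³ = 2x. Subtract (2x)·D = −2x⁴ − 18x³ + 6x² − 10x. Remainder: −8x³ − 72x² + 22x − 39.
Step 2: lead(−8x³ − 72x² + 22x − 39) ÷ lead(D) = −8x³ ÷ −x³ = 8. Subtract (8)·D = −8x³ − 72x² + 24x − 40. Remainder: −2x + 1.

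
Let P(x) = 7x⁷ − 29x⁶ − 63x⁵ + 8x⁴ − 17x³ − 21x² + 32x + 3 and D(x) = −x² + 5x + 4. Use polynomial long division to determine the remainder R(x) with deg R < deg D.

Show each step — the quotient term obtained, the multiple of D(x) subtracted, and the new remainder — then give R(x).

Step 1: lead(7x⁷ − 29x⁶ − 63x⁵ + 8x⁴ − 17x³ − 21x² + 32x + 3) ÷ lead(D) = 7x⁷ ÷ −x² = −7x⁵. Subtract (−7x⁵)·D = 7x⁷ − 35x⁶ − 28x⁵. Remainder: 6x⁶ − 35x⁵ + 8x⁴ − 17x³ − 21x² + 32x + 3.
Step 2: lead(6x⁶ − 35x⁵ + 8x⁴ − 17x³ − 21x² + 32x + 3) ÷ lead(D) = 6x⁶ ÷ −x² = −6x⁴. Subtract (−6x⁴)·D = 6x⁶ − 30x⁵ − 24x⁴. Remainder: −5x⁵ + 32x⁴ − 17x³ − 21x² + 32x + 3.
Step 3: lead(−5x⁵ + 32x⁴ − 17x³ − 21x² + 32x + 3) ÷ lead(D) = −5x⁵ ÷ −x² = 5x³. Subtract (5x³)·D = −5x⁵ + 25x⁴ + 20x³. Remainder: 7x⁴ − 37x³ − 21x² + 32x + 3.
Step 4: lead(7x⁴ − 37x³ − 21x² + 32x + 3) ÷ lead(D) = 7x⁴ ÷ −x² = −7x². Subtract (−7x²)·D = 7x⁴ − 35x³ − 28x². Remainder: −2x³ + 7x² + 32x + 3.
Step 5: lead(−2x³ + 7x² + 32x + 3) ÷ lead(D) = −2x³ ÷ −x² = 2x. Subtract (2x)·D = −2x³ + 10x² + 8x. Remainder: −3x² + 24x + 3.
Step 6: lead(−3x² + 24x + 3) ÷ lead(D) = −3x² ÷ −x² = 3. Subtract (3)·D = −3x² + 15x + 12. Remainder: 9x − 9.

R(x) = 9x − 9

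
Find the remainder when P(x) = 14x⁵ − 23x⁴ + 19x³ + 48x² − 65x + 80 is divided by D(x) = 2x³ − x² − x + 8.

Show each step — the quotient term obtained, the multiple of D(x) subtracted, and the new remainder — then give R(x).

Step 1: lead(14x⁵ − 23x⁴ + 19x³ + 48x² − 65x + 80) ÷ lead(D) = 14x⁵ ÷ 2x³ = 7x². Subtract (7x²)·D = 14x⁵ − 7x⁴ − 7x³ + 56x². Remainder: −16x⁴ + 26x³ − 8x² − 65x + 80.
Step 2: lead(−16x⁴ + 26x³ − 8x² − 65x + 80) ÷ lead(D) = −16x⁴ ÷ 2x³ = −8x. Subtract (−8x)·D = −16x⁴ + 8x³ + 8x² − 64x. Remainder: 18x³ − 16x² − x + 80.
Step 3: lead(18x³ − 16x² − x + 80) ÷ lead(D) = 18x³ ÷ 2x³ = 9. Subtract (9)·D = 18x³ − 9x² − 9x + 72. Remainder: −7x² + 8x + 8.

R(x) = −7x² + 8x + 8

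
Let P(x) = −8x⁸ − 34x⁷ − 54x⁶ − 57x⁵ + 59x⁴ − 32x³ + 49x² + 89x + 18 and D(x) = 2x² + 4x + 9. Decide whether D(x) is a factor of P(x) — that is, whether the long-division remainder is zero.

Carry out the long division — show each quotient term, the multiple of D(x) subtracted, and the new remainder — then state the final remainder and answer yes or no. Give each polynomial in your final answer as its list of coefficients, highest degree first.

R = [0], so D(x) is a factor of P(x). yes

Step 1: lead(−8x⁸ − 34x⁷ − 54x⁶ − 57x⁵ + 59x⁴ − 32x³ + 49x² + 89x + 18) ÷ lead(D) = −8x⁸ ÷ 2x² = −4x⁶. Subtract (−4x⁶)·D = −8x⁸ − 16x⁷ − 36x⁶. Remainder: −18x⁷ − 18x⁶ − 57x⁵ + 59x⁴ − 32x³ + 49x² + 89x + 18.
Step 2: lead(−18x⁷ − 18x⁶ − 57x⁵ + 59x⁴ − 32x³ + 49x² + 89x + 18) ÷ lead(D) = −18x⁷ ÷ 2x² = −9x⁵. Subtract (−9x⁵)·D = −18x⁷ − 36x⁶ − 81x⁵. Remainder: 18x⁶ + 24x⁵ + 59x⁴ − 32x³ + 49x² + 89x + 18.
Step 3: lead(18x⁶ + 24x⁵ + 59x⁴ − 32x³ + 49x² + 89x + 18) ÷ lead(D) = 18x⁶ ÷ 2x² = 9x⁴. Subtract (9x⁴)·D = 18x⁶ + 36x⁵ + 81x⁴. Remainder: −12x⁵ − 22x⁴ − 32x³ + 49x² + 89x + 18.
Step 4: lead(−12x⁵ − 22x⁴ − 32x³ + 49x² + 89x + 18) ÷ lead(D) = −12x⁵ ÷ 2x² = −6x³. Subtract (−6x³)·D = −12x⁵ − 24x⁴ − 54x³. Remainder: 2x⁴ + 22x³ + 49x² + 89x + 18.
Step 5: lead(2x⁴ + 22x³ + 49x² + 89x + 18) ÷ lead(D) = 2x⁴ ÷ 2x² = x². Subtract (x²)·D = 2x⁴ + 4x³ + 9x². Remainder: 18x³ + 40x² + 89x + 18.
Step 6: lead(18x³ + 40x² + 89x + 18) ÷ lead(D) = 18x³ ÷ 2x² = 9x. Subtract (9x)·D = 18x³ + 36x² + 81x. Remainder: 4x² + 8x + 18.
Step 7: lead(4x² + 8x + 18) ÷ lead(D) = 4x² ÷ 2x² = 2. Subtract (2)·D = 4x² + 8x + 18. Remainder: 0.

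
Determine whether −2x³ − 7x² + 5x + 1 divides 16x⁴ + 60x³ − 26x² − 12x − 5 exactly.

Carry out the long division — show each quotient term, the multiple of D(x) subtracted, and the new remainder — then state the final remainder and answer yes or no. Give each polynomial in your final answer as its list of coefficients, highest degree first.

R = [6, -3], so D(x) is not a factor of P(x). no

Step 1: lead(16x⁴ + 60x³ − 26x² − 12x − 5) ÷ lead(D) = 16x⁴ ÷ −2x³ = −8x. Subtract (−8x)·D = 16x⁴ + 56x³ − 40x² − 8x. Remainder: 4x³ + 14x² − 4x − 5.
Step 2: lead(4x³ + 14x² − 4x − 5) ÷ lead(D) = 4x³ ÷ −2x³ = −2. Subtract (−2)·D = 4x³ + 14x² − 10x − 2. Remainder: 6x − 3.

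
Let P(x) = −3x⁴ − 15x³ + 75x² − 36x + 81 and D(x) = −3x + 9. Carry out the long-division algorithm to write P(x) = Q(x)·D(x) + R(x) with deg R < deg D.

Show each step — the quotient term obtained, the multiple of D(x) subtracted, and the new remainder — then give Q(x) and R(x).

Q(x) = x³ + 8x² − x + 9; R(x) = 0

Step 1: lead(−3x⁴ − 15x³ + 75x² − 36x + 81) ÷ lead(D) = −3x⁴ ÷ −3x = x³. Subtract (x³)·D = −3x⁴ + 9x³. Remainder: −24x³ + 75x² − 36x + 81.
Step 2: lead(−24x³ + 75x² − 36x + 81) ÷ lead(D) = −24x³ ÷ −3x = 8x². Subtract (8x²)·D = −24x³ + 72x². Remainder: 3x² − 36x + 81.
Step 3: lead(3x² − 36x + 81) ÷ lead(D) = 3x² ÷ −3x = −x. Subtract (−x)·D = 3x² − 9x. Remainder: −27x + 81.
Step 4: lead(−27x + 81) ÷ lead(D) = −27x ÷ −3x = 9. Subtract (9)·D = −27x + 81. Remainder: 0.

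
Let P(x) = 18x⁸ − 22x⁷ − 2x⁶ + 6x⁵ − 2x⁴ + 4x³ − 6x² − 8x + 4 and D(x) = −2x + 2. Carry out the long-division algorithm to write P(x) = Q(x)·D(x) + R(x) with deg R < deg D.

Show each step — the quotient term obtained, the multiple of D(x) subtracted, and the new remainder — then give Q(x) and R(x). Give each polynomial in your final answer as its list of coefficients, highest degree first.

Step 1: lead(18x⁸ − 22x⁷ − 2x⁶ + 6x⁵ − 2x⁴ + 4x³ − 6x² − 8x + 4) ÷ lead(D) = 18x⁸ ÷ −2x = −9x⁷. Subtract (−9x⁷)·D = 18x⁸ − 18x⁷. Remainder: −4x⁷ − 2x⁶ + 6x⁵ − 2x⁴ + 4x³ − 6x² − 8x + 4.
Step 2: lead(−4x⁷ − 2x⁶ + 6x⁵ − 2x⁴ + 4x³ − 6x² − 8x + 4) ÷ lead(D) = −4x⁷ ÷ −2x = 2x⁶. Subtract (2x⁶)·D = −4x⁷ + 4x⁶. Remainder: −6x⁶ + 6x⁵ − 2x⁴ + 4x³ − 6x² − 8x + 4.
Step 3: lead(−6x⁶ + 6x⁵ − 2x⁴ + 4x³ − 6x² − 8x + 4) ÷ lead(D) = −6x⁶ ÷ −2x = 3x⁵. Subtract (3x⁵)·D = −6x⁶ + 6x⁵. Remainder: −2x⁴ + 4x³ − 6x² − 8x + 4.
Step 4: lead(−2x⁴ + 4x³ − 6x² − 8x + 4) ÷ lead(D) = −2x⁴ ÷ −2x = x³. Subtract (x³)·D = −2x⁴ + 2x³. Remainder: 2x³ − 6x² − 8x + 4.
Step 5: lead(2x³ − 6x² − 8x + 4) ÷ lead(D) = 2x³ ÷ −2x = −x². Subtract (−x²)·D = 2x³ − 2x². Remainder: −4x² − 8x + 4.
Step 6: lead(−4x² − 8x + 4) ÷ lead(D) = −4x² ÷ −2x = 2x. Subtract (2x)·D = −4x² + 4x. Remainder: −12x + 4.
Step 7: lead(−12x + 4) ÷ lead(D) = −12x ÷ −2x = 6. Subtract (6)·D = −12x + 12. Remainder: −8.

Q = [-9, 2, 3, 0, 1, -1, 2, 6]; R = [-8]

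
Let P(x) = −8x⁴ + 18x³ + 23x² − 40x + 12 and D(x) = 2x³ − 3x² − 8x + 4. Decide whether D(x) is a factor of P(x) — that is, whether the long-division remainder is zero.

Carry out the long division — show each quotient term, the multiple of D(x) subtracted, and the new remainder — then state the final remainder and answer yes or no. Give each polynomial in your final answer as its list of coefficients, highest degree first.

R = [0], so D(x) is a factor of P(x). yes

Step 1: lead(−8x⁴ + 18x³ + 23x² − 40x + 12) ÷ lead(D) = −8x⁴ ÷ 2x³ = −4x. Subtract (−4x)·D = −8x⁴ + 12x³ + 32x² − 16x. Remainder: 6x³ − 9x² − 24x + 12.
Step 2: lead(6x³ − 9x² − 24x + 12) ÷ lead(D) = 6x³ ÷ 2x³ = 3. Subtract (3)·D = 6x³ − 9x² − 24x + 12. Remainder: 0.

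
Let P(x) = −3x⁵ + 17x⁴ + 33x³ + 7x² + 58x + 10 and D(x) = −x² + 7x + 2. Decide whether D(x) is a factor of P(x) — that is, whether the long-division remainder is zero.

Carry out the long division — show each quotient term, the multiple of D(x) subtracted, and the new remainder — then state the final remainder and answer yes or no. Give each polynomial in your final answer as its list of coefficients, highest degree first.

R = [-6], so D(x) is not a factor of P(x). no

Step 1: lead(−3x⁵ + 17x⁴ + 33x³ + 7x² + 58x + 10) ÷ lead(D) = −3x⁵ ÷ −x² = 3x³. Subtract (3x³)·D = −3x⁵ + 21x⁴ + 6x³. Remainder: −4x⁴ + 27x³ + 7x² + 58x + 10.
Step 2: lead(−4x⁴ + 27x³ + 7x² + 58x + 10) ÷ lead(D) = −4x⁴ ÷ −x² = 4x². Subtract (4x²)·D = −4x⁴ + 28x³ + 8x². Remainder: −x³ − x² + 58x + 10.
Step 3: lead(−x³ − x² + 58x + 10) ÷ lead(D) = −x³ ÷ −x² = x. Subtract (x)·D = −x³ + 7x² + 2x. Remainder: −8x² + 56x + 10.
Step 4: lead(−8x² + 56x + 10) ÷ lead(D) = −8x² ÷ −x² = 8. Subtract (8)·D = −8x² + 56x + 16. Remainder: −6.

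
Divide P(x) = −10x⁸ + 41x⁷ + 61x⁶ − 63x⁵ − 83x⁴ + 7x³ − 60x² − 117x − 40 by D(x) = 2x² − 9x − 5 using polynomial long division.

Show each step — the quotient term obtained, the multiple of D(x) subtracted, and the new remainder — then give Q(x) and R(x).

Step 1: lead(−10x⁸ + 41x⁷ + 61x⁶ − 63x⁵ − 83x⁴ + 7x³ − 60x² − 117x − 40) ÷ lead(D) = −10x⁸ ÷ 2x² = −5x⁶. Subtract (−5x⁶)·D = −10x⁸ + 45x⁷ + 25x⁶. Remainder: −4x⁷ + 36x⁶ − 63x⁵ − 83x⁴ + 7x³ − 60x² − 117x − 40.
Step 2: lead(−4x⁷ + 36x⁶ − 63x⁵ − 83x⁴ + 7x³ − 60x² − 117x − 40) ÷ lead(D) = −4x⁷ ÷ 2x² = −2x⁵. Subtract (−2x⁵)·D = −4x⁷ + 18x⁶ + 10x⁵. Remainder: 18x⁶ − 73x⁵ − 83x⁴ + 7x³ − 60x² − 117x − 40.
Step 3: lead(18x⁶ − 73x⁵ − 83x⁴ + 7x³ − 60x² − 117x − 40) ÷ lead(D) = 18x⁶ ÷ 2x² = 9x⁴. Subtract (9x⁴)·D = 18x⁶ − 81x⁵ − 45x⁴. Remainder: 8x⁵ − 38x⁴ + 7x³ − 60x² − 117x − 40.
Step 4: lead(8x⁵ − 38x⁴ + 7x³ − 60x² − 117x − 40) ÷ lead(D) = 8x⁵ ÷ 2x² = 4x³. Subtract (4x³)·D = 8x⁵ − 36x⁴ − 20x³. Remainder: −2x⁴ + 27x³ − 60x² − 117x − 40.
Step 5: lead(−2x⁴ + 27x³ − 60x² − 117x − 40) ÷ lead(D) = −2x⁴ ÷ 2x² = −x². Subtract (−x²)·D = −2x⁴ + 9x³ + 5x². Remainder: 18x³ − 65x² − 117x − 40.
Step 6: lead(18x³ − 65x² − 117x − 40) ÷ lead(D) = 18x³ ÷ 2x² = 9x. Subtract (9x)·D = 18x³ − 81x² − 45x. Remainder: 16x² − 72x − 40.
Step 7: lead(16x² − 72x − 40) ÷ lead(D) = 16x² ÷ 2x² = 8. Subtract (8)·D = 16x² − 72x − 40. Remainder: 0.

Q(x) = −5x⁶ − 2x⁵ + 9x⁴ + 4x³ − x² + 9x + 8; R(x) = 0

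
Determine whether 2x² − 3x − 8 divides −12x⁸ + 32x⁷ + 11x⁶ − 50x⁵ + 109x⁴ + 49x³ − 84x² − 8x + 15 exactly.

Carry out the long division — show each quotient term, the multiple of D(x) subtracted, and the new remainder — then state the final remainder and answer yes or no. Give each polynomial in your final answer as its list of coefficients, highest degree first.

Step 1: lead(−12x⁸ + 32x⁷ + 11x⁶ − 50x⁵ + 109x⁴ + 49x³ − 84x² − 8x + 15) ÷ lead(D) = −12x⁸ ÷ 2x² = −6x⁶. Subtract (−6x⁶)·D = −12x⁸ + 18x⁷ + 48x⁶. Remainder: 14x⁷ − 37x⁶ − 50x⁵ + 109x⁴ + 49x³ − 84x² − 8x + 15.
Step 2: lead(14x⁷ − 37x⁶ − 50x⁵ + 109x⁴ + 49x³ − 84x² − 8x + 15) ÷ lead(D) = 14x⁷ ÷ 2x² = 7x⁵. Subtract (7x⁵)·D = 14x⁷ − 21x⁶ − 56x⁵. Remainder: −16x⁶ + 6x⁵ + 109x⁴ + 49x³ − 84x² − 8x + 15.
Step 3: lead(−16x⁶ + 6x⁵ + 109x⁴ + 49x³ − 84x² − 8x + 15) ÷ lead(D) = −16x⁶ ÷ 2x² = −8x⁴. Subtract (−8x⁴)·D = −16x⁶ + 24x⁵ + 64x⁴. Remainder: −18x⁵ + 45x⁴ + 49x³ − 84x² − 8x + 15.
Step 4: lead(−18x⁵ + 45x⁴ + 49x³ − 84x² − 8x + 15) ÷ lead(D) = −18x⁵ ÷ 2x² = −9x³. Subtract (−9x³)·D = −18x⁵ + 27x⁴ + 72x³. Remainder: 18x⁴ − 23x³ − 84x² − 8x + 15.
Step 5: lead(18x⁴ − 23x³ − 84x² − 8x + 15) ÷ lead(D) = 18x⁴ ÷ 2x² = 9x². Subtract (9x²)·D = 18x⁴ − 27x³ − 72x². Remainder: 4x³ − 12x² − 8x + 15.
Step 6: lead(4x³ − 12x² − 8x + 15) ÷ lead(D) = 4x³ ÷ 2x² = 2x. Subtract (2x)·D = 4x³ − 6x² − 16x. Remainder: −6x² + 8x + 15.
Step 7: lead(−6x² + 8x + 15) ÷ lead(D) = −6x² ÷ 2x² = −3. Subtract (−3)·D = −6x² + 9x + 24. Remainder: −x − 9.

R = [-1, -9], so D(x) is not a factor of P(x). no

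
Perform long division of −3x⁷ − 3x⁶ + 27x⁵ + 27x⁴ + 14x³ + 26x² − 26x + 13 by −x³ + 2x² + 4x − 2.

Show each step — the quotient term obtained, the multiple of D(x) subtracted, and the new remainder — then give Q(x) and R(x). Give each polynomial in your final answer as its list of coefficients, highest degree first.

Q = [3, 9, 3, 9, -2]; R = [9]

Step 1: lead(−3x⁷ − 3x⁶ + 27x⁵ + 27x⁴ + 14x³ + 26x² − 26x + 13) ÷ lead(D) = −3x⁷ ÷ −x³ = 3x⁴. Subtract (3x⁴)·D = −3x⁷ + 6x⁶ + 12x⁵ − 6x⁴. Remainder: −9x⁶ + 15x⁵ + 33x⁴ + 14x³ + 26x² − 26x + 13.
Step 2: lead(−9x⁶ + 15x⁵ + 33x⁴ + 14x³ + 26x² − 26x + 13) ÷ lead(D) = −9x⁶ ÷ −x³ = 9x³. Subtract (9x³)·D = −9x⁶ + 18x⁵ + 36x⁴ − 18x³. Remainder: −3x⁵ − 3x⁴ + 32x³ + 26x² − 26x + 13.
Step 3: lead(−3x⁵ − 3x⁴ + 32x³ + 26x² − 26x + 13) ÷ lead(D) = −3x⁵ ÷ −x³ = 3x². Subtract (3x²)·D = −3x⁵ + 6x⁴ + 12x³ − 6x². Remainder: −9x⁴ + 20x³ + 32x² − 26x + 13.
Step 4: lead(−9x⁴ + 20x³ + 32x² − 26x + 13) ÷ lead(D) = −9x⁴ ÷ −x³ = 9x. Subtract (9x)·D = −9x⁴ + 18x³ + 36x² − 18x. Remainder: 2x³ − 4x² − 8x + 13.
Step 5: lead(2x³ − 4x² − 8x + 13) ÷ lead(D) = 2x³ ÷ −x³ = −2. Subtract (−2)·D = 2x³ − 4x² − 8x + 4. Remainder: 9.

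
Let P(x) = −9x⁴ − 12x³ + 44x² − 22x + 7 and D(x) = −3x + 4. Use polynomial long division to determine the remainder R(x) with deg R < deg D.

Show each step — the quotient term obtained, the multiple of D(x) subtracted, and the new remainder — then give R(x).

Step 1: lead(−9x⁴ − 12x³ + 44x² − 22x + 7) ÷ lead(D) = −9x⁴ ÷ −3x = 3x³. Subtract (3x³)·D = −9x⁴ + 12x³. Remainder: −24x³ + 44x² − 22x + 7.
Step 2: lead(−24x³ + 44x² − 22x + 7) ÷ lead(D) = −24x³ ÷ −3x = 8x². Subtract (8x²)·D = −24x³ + 32x². Remainder: 12x² − 22x + 7.
Step 3: lead(12x² − 22x + 7) ÷ lead(D) = 12x² ÷ −3x = −4x. Subtract (−4x)·D = 12x² − 16x. Remainder: −6x + 7.
Step 4: lead(−6x + 7) ÷ lead(D) = −6x ÷ −3x = 2. Subtract (2)·D = −6x + 8. Remainder: −1.

R(x) = −1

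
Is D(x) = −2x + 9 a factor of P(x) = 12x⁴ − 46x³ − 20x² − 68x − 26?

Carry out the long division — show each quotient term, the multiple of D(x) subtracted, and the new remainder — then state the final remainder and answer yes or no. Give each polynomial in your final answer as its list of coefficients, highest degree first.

R = [-8], so D(x) is not a factor of P(x). no

Step 1: lead(12x⁴ − 46x³ − 20x² − 68x − 26) ÷ lead(D) = 12x⁴ ÷ −2x = −6x³. Subtract (−6x³)·D = 12x⁴ − 54x³. Remainder: 8x³ − 20x² − 68x − 26.
Step 2: lead(8x³ − 20x² − 68x − 26) ÷ lead(D) = 8x³ ÷ −2x = −4x². Subtract (−4x²)·D = 8x³ − 36x². Remainder: 16x² − 68x − 26.
Step 3: lead(16x² − 68x − 26) ÷ lead(D) = 16x² ÷ −2x = −8x. Subtract (−8x)·D = 16x² − 72x. Remainder: 4x − 26.
Step 4: lead(4x − 26) ÷ lead(D) = 4x ÷ −2x = −2. Subtract (−2)·D = 4x − 18. Remainder: −8.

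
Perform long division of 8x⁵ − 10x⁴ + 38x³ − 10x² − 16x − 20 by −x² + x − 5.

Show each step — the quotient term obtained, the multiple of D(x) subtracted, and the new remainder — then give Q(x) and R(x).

Step 1: lead(8x⁵ − 10x⁴ + 38x³ − 10x² − 16x − 20) ÷ lead(D) = 8x⁵ ÷ −x² = −8x³. Subtract (−8x³)·D = 8x⁵ − 8x⁴ + 40x³. Remainder: −2x⁴ − 2x³ − 10x² − 16x − 20.
Step 2: lead(−2x⁴ − 2x³ − 10x² − 16x − 20) ÷ lead(D) = −2x⁴ ÷ −x² = 2x². Subtract (2x²)·D = −2x⁴ + 2x³ − 10x². Remainder: −4x³ − 16x − 20.
Step 3: lead(−4x³ − 16x − 20) ÷ lead(D) = −4x³ ÷ −x² = 4x. Subtract (4x)·D = −4x³ + 4x² − 20x. Remainder: −4x² + 4x − 20.
Step 4: lead(−4x² + 4x − 20) ÷ lead(D) = −4x² ÷ −x² = 4. Subtract (4)·D = −4x² + 4x − 20. Remainder: 0.

Q(x) = −8x³ + 2x² + 4x + 4; R(x) = 0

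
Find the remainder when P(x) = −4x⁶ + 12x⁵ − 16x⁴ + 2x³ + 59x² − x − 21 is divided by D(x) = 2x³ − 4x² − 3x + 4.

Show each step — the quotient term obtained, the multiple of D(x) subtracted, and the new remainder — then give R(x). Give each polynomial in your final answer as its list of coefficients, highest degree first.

R = [6, 9, 3]

Step 1: lead(−4x⁶ + 12x⁵ − 16x⁴ + 2x³ + 59x² − x − 21) ÷ lead(D) = −4x⁶ ÷ 2x³ = −2x³. Subtract (−2x³)·D = −4x⁶ + 8x⁵ + 6x⁴ − 8x³. Remainder: 4x⁵ − 22x⁴ + 10x³ + 59x² − x − 21.
Step 2: lead(4x⁵ − 22x⁴ + 10x³ + 59x² − x − 21) ÷ lead(D) = 4x⁵ ÷ 2x³ = 2x². Subtract (2x²)·D = 4x⁵ − 8x⁴ − 6x³ + 8x². Remainder: −14x⁴ + 16x³ + 51x² − x − 21.
Step 3: lead(−14x⁴ + 16x³ + 51x² − x − 21) ÷ lead(D) = −14x⁴ ÷ 2x³ = −7x. Subtract (−7x)·D = −14x⁴ + 28x³ + 21x² − 28x. Remainder: −12x³ + 30x² + 27x − 21.
Step 4: lead(−12x³ + 30x² + 27x − 21) ÷ lead(D) = −12x³ ÷ 2x³ = −6. Subtract (−6)·D = −12x³ + 24x² + 18x − 24. Remainder: 6x² + 9x + 3.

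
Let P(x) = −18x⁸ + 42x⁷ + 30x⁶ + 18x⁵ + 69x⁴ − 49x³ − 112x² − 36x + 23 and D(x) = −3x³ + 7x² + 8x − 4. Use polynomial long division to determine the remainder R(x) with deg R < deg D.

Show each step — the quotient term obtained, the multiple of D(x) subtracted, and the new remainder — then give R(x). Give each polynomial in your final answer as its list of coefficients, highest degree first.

Step 1: lead(−18x⁸ + 42x⁷ + 30x⁶ + 18x⁵ + 69x⁴ − 49x³ − 112x² − 36x + 23) ÷ lead(D) = −18x⁸ ÷ −3x³ = 6x⁵. Subtract (6x⁵)·D = −18x⁸ + 42x⁷ + 48x⁶ − 24x⁵. Remainder: −18x⁶ + 42x⁵ + 69x⁴ − 49x³ − 112x² − 36x + 23.
Step 2: lead(−18x⁶ + 42x⁵ + 69x⁴ − 49x³ − 112x² − 36x + 23) ÷ lead(D) = −18x⁶ ÷ −3x³ = 6x³. Subtract (6x³)·D = −18x⁶ + 42x⁵ + 48x⁴ − 24x³. Remainder: 21x⁴ − 25x³ − 112x² − 36x + 23.
Step 3: lead(21x⁴ − 25x³ − 112x² − 36x + 23) ÷ lead(D) = 21x⁴ ÷ −3x³ = −7x. Subtract (−7x)·D = 21x⁴ − 49x³ − 56x² + 28x. Remainder: 24x³ − 56x² − 64x + 23.
Step 4: lead(24x³ − 56x² − 64x + 23) ÷ lead(D) = 24x³ ÷ −3x³ = −8. Subtract (−8)·D = 24x³ − 56x² − 64x + 32. Remainder: −9.

R = [-9]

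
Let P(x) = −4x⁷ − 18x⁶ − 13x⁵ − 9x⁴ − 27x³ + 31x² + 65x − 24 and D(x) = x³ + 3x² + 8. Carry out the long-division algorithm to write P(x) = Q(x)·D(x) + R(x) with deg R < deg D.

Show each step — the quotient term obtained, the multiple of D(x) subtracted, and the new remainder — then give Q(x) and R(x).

Step 1: lead(−4x⁷ − 18x⁶ − 13x⁵ − 9x⁴ − 27x³ + 31x² + 65x − 24) ÷ lead(D) = −4x⁷ ÷ x³ = −4x⁴. Subtract (−4x⁴)·D = −4x⁷ − 12x⁶ − 32x⁴. Remainder: −6x⁶ − 13x⁵ + 23x⁴ − 27x³ + 31x² + 65x − 24.
Step 2: lead(−6x⁶ − 13x⁵ + 23x⁴ − 27x³ + 31x² + 65x − 24) ÷ lead(D) = −6x⁶ ÷ x³ = −6x³. Subtract (−6x³)·D = −6x⁶ − 18x⁵ − 48x³. Remainder: 5x⁵ + 23x⁴ + 21x³ + 31x² + 65x − 24.
Step 3: lead(5x⁵ + 23x⁴ + 21x³ + 31x² + 65x − 24) ÷ lead(D) = 5x⁵ ÷ x³ = 5x². Subtract (5x²)·D = 5x⁵ + 15x⁴ + 40x². Remainder: 8x⁴ + 21x³ − 9x² + 65x − 24.
Step 4: lead(8x⁴ + 21x³ − 9x² + 65x − 24) ÷ lead(D) = 8x⁴ ÷ x³ = 8x. Subtract (8x)·D = 8x⁴ + 24x³ + 64x. Remainder: −3x³ − 9x² + x − 24.
Step 5: lead(−3x³ − 9x² + x − 24) ÷ lead(D) = −3x³ ÷ x³ = −3. Subtract (−3)·D = −3x³ − 9x² − 24. Remainder: x.

Q(x) = −4x⁴ − 6x³ + 5x² + 8x − 3; R(x) = x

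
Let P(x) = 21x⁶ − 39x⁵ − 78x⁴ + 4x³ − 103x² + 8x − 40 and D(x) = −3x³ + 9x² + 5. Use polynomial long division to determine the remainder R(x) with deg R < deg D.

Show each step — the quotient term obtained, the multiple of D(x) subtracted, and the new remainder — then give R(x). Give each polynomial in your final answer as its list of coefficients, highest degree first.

Step 1: lead(21x⁶ − 39x⁵ − 78x⁴ + 4x³ − 103x² + 8x − 40) ÷ lead(D) = 21x⁶ ÷ −3x³ = −7x³. Subtract (−7x³)·D = 21x⁶ − 63x⁵ − 35x³. Remainder: 24x⁵ − 78x⁴ + 39x³ − 103x² + 8x − 40.
Step 2: lead(24x⁵ − 78x⁴ + 39x³ − 103x² + 8x − 40) ÷ lead(D) = 24x⁵ ÷ −3x³ = −8x². Subtract (−8x²)·D = 24x⁵ − 72x⁴ − 40x². Remainder: −6x⁴ + 39x³ − 63x² + 8x − 40.
Step 3: lead(−6x⁴ + 39x³ − 63x² + 8x − 40) ÷ lead(D) = −6x⁴ ÷ −3x³ = 2x. Subtract (2x)·D = −6x⁴ + 18x³ + 10x. Remainder: 21x³ − 63x² − 2x − 40.
Step 4: lead(21x³ − 63x² − 2x − 40) ÷ lead(D) = 21x³ ÷ −3x³ = −7. Subtract (−7)·D = 21x³ − 63x² − 35. Remainder: −2x − 5.

R = [-2, -5]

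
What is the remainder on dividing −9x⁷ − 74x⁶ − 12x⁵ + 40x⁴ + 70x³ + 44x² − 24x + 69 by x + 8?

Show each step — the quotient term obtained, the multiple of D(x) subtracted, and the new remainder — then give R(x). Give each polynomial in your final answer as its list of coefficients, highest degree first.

R = [5]

Step 1: lead(−9x⁷ − 74x⁶ − 12x⁵ + 40x⁴ + 70x³ + 44x² − 24x + 69) ÷ lead(D) = −9x⁷ ÷ x = −9x⁶. Subtract (−9x⁶)·D = −9x⁷ − 72x⁶. Remainder: −2x⁶ − 12x⁵ + 40x⁴ + 70x³ + 44x² − 24x + 69.
Step 2: lead(−2x⁶ − 12x⁵ + 40x⁴ + 70x³ + 44x² − 24x + 69) ÷ lead(D) = −2x⁶ ÷ x = −2x⁵. Subtract (−2x⁵)·D = −2x⁶ − 16x⁵. Remainder: 4x⁵ + 40x⁴ + 70x³ + 44x² − 24x + 69.
Step 3: lead(4x⁵ + 40x⁴ + 70x³ + 44x² − 24x + 69) ÷ lead(D) = 4x⁵ ÷ x = 4x⁴. Subtract (4x⁴)·D = 4x⁵ + 32x⁴. Remainder: 8x⁴ + 70x³ + 44x² − 24x + 69.
Step 4: lead(8x⁴ + 70x³ + 44x² − 24x + 69) ÷ lead(D) = 8x⁴ ÷ x = 8x³. Subtract (8x³)·D = 8x⁴ + 64x³. Remainder: 6x³ + 44x² − 24x + 69.
Step 5: lead(6x³ + 44x² − 24x + 69) ÷ lead(D) = 6x³ ÷ x = 6x². Subtract (6x²)·D = 6x³ + 48x². Remainder: −4x² − 24x + 69.
Step 6: lead(−4x² − 24x + 69) ÷ lead(D) = −4x² ÷ x = −4x. Subtract (−4x)·D = −4x² − 32x. Remainder: 8x + 69.
Step 7: lead(8x + 69) ÷ lead(D) = 8x ÷ x = 8. Subtract (8)·D = 8x + 64. Remainder: 5.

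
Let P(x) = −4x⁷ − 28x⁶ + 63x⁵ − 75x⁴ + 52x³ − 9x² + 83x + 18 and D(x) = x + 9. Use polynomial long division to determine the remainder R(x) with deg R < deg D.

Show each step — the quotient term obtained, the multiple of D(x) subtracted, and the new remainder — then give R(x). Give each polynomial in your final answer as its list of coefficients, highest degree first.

R = [0]

Step 1: lead(−4x⁷ − 28x⁶ + 63x⁵ − 75x⁴ + 52x³ − 9x² + 83x + 18) ÷ lead(D) = −4x⁷ ÷ x = −4x⁶. Subtract (−4x⁶)·D = −4x⁷ − 36x⁶. Remainder: 8x⁶ + 63x⁵ − 75x⁴ + 52x³ − 9x² + 83x + 18.
Step 2: lead(8x⁶ + 63x⁵ − 75x⁴ + 52x³ − 9x² + 83x + 18) ÷ lead(D) = 8x⁶ ÷ x = 8x⁵. Subtract (8x⁵)·D = 8x⁶ + 72x⁵. Remainder: −9x⁵ − 75x⁴ + 52x³ − 9x² + 83x + 18.
Step 3: lead(−9x⁵ − 75x⁴ + 52x³ − 9x² + 83x + 18) ÷ lead(D) = −9x⁵ ÷ x = −9x⁴. Subtract (−9x⁴)·D = −9x⁵ − 81x⁴. Remainder: 6x⁴ + 52x³ − 9x² + 83x + 18.
Step 4: lead(6x⁴ + 52x³ − 9x² + 83x + 18) ÷ lead(D) = 6x⁴ ÷ x = 6x³. Subtract (6x³)·D = 6x⁴ + 54x³. Remainder: −2x³ − 9x² + 83x + 18.
Step 5: lead(−2x³ − 9x² + 83x + 18) ÷ lead(D) = −2x³ ÷ x = −2x². Subtract (−2x²)·D = −2x³ − 18x². Remainder: 9x² + 83x + 18.
Step 6: lead(9x² + 83x + 18) ÷ lead(D) = 9x² ÷ x = 9x. Subtract (9x)·D = 9x² + 81x. Remainder: 2x + 18.
Step 7: lead(2x + 18) ÷ lead(D) = 2x ÷ x = 2. Subtract (2)·D = 2x + 18. Remainder: 0.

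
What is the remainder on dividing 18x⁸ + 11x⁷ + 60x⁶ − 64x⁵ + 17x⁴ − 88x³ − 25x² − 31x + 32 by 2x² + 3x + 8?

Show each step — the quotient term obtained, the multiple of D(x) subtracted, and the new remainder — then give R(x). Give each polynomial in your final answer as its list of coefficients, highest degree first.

Step 1: lead(18x⁸ + 11x⁷ + 60x⁶ − 64x⁵ + 17x⁴ − 88x³ − 25x² − 31x + 32) ÷ lead(D) = 18x⁸ ÷ 2x² = 9x⁶. Subtract (9x⁶)·D = 18x⁸ + 27x⁷ + 72x⁶. Remainder: −16x⁷ − 12x⁶ − 64x⁵ + 17x⁴ − 88x³ − 25x² − 31x + 32.
Step 2: lead(−16x⁷ − 12x⁶ − 64x⁵ + 17x⁴ − 88x³ − 25x² − 31x + 32) ÷ lead(D) = −16x⁷ ÷ 2x² = −8x⁵. Subtract (−8x⁵)·D = −16x⁷ − 24x⁶ − 64x⁵. Remainder: 12x⁶ + 17x⁴ − 88x³ − 25x² − 31x + 32.
Step 3: lead(12x⁶ + 17x⁴ − 88x³ − 25x² − 31x + 32) ÷ lead(D) = 12x⁶ ÷ 2x² = 6x⁴. Subtract (6x⁴)·D = 12x⁶ + 18x⁵ + 48x⁴. Remainder: −18x⁵ − 31x⁴ − 88x³ − 25x² − 31x + 32.
Step 4: lead(−18x⁵ − 31x⁴ − 88x³ − 25x² − 31x + 32) ÷ lead(D) = −18x⁵ ÷ 2x² = −9x³. Subtract (−9x³)·D = −18x⁵ − 27x⁴ − 72x³. Remainder: −4x⁴ − 16x³ − 25x² − 31x + 32.
Step 5: lead(−4x⁴ − 16x³ − 25x² − 31x + 32) ÷ lead(D) = −4x⁴ ÷ 2x² = −2x². Subtract (−2x²)·D = −4x⁴ − 6x³ − 16x². Remainder: −10x³ − 9x² − 31x + 32.
Step 6: lead(−10x³ − 9x² − 31x + 32) ÷ lead(D) = −10x³ ÷ 2x² = −5x. Subtract (−5x)·D = −10x³ − 15x² − 40x. Remainder: 6x² + 9x + 32.
Step 7: lead(6x² + 9x + 32) ÷ lead(D) = 6x² ÷ 2x² = 3. Subtract (3)·D = 6x² + 9x + 24. Remainder: 8.

R = [8]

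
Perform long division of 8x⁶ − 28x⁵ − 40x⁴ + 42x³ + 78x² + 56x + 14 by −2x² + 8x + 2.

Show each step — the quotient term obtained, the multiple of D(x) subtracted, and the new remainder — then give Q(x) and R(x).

Q(x) = −4x⁴ − 2x³ + 8x² + 9x + 5; R(x) = −2x + 4

Step 1: lead(8x⁶ − 28x⁵ − 40x⁴ + 42x³ + 78x² + 56x + 14) ÷ lead(D) = 8x⁶ ÷ −2x² = −4x⁴. Subtract (−4x⁴)·D = 8x⁶ − 32x⁵ − 8x⁴. Remainder: 4x⁵ − 32x⁴ + 42x³ + 78x² + 56x + 14.
Step 2: lead(4x⁵ − 32x⁴ + 42x³ + 78x² + 56x + 14) ÷ lead(D) = 4x⁵ ÷ −2x² = −2x³. Subtract (−2x³)·D = 4x⁵ − 16x⁴ − 4x³. Remainder: −16x⁴ + 46x³ + 78x² + 56x + 14.
Step 3: lead(−16x⁴ + 46x³ + 78x² + 56x + 14) ÷ lead(D) = −16x⁴ ÷ −2x² = 8x². Subtract (8x²)·D = −16x⁴ + 64x³ + 16x². Remainder: −18x³ + 62x² + 56x + 14.
Step 4: lead(−18x³ + 62x² + 56x + 14) ÷ lead(D) = −18x³ ÷ −2x² = 9x. Subtract (9x)·D = −18x³ + 72x² + 18x. Remainder: −10x² + 38x + 14.
Step 5: lead(−10x² + 38x + 14) ÷ lead(D) = −10x² ÷ −2x² = 5. Subtract (5)·D = −10x² + 40x + 10. Remainder: −2x + 4.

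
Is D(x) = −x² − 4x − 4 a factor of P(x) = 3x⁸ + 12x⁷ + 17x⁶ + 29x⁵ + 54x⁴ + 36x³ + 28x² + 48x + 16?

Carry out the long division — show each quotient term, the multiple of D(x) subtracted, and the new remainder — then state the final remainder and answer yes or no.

Step 1: lead(3x⁸ + 12x⁷ + 17x⁶ + 29x⁵ + 54x⁴ + 36x³ + 28x² + 48x + 16) ÷ lead(D) = 3x⁸ ÷ −x² = −3x⁶. Subtract (−3x⁶)·D = 3x⁸ + 12x⁷ + 12x⁶. Remainder: 5x⁶ + 29x⁵ + 54x⁴ + 36x³ + 28x² + 48x + 16.
Step 2: lead(5x⁶ + 29x⁵ + 54x⁴ + 36x³ + 28x² + 48x + 16) ÷ lead(D) = 5x⁶ ÷ −x² = −5x⁴. Subtract (−5x⁴)·D = 5x⁶ + 20x⁵ + 20x⁴. Remainder: 9x⁵ + 34x⁴ + 36x³ + 28x² + 48x + 16.
Step 3: lead(9x⁵ + 34x⁴ + 36x³ + 28x² + 48x + 16) ÷ lead(D) = 9x⁵ ÷ −x² = −9x³. Subtract (−9x³)·D = 9x⁵ + 36x⁴ + 36x³. Remainder: −2x⁴ + 28x² + 48x + 16.
Step 4: lead(−2x⁴ + 28x² + 48x + 16) ÷ lead(D) = −2x⁴ ÷ −x² = 2x². Subtract (2x²)·D = −2x⁴ − 8x³ − 8x². Remainder: 8x³ + 36x² + 48x + 16.
Step 5: lead(8x³ + 36x² + 48x + 16) ÷ lead(D) = 8x³ ÷ −x² = −8x. Subtract (−8x)·D = 8x³ + 32x² + 32x. Remainder: 4x² + 16x + 16.
Step 6: lead(4x² + 16x + 16) ÷ lead(D) = 4x² ÷ −x² = −4. Subtract (−4)·D = 4x² + 16x + 16. Remainder: 0.

R(x) = 0, so D(x) is a factor of P(x). yes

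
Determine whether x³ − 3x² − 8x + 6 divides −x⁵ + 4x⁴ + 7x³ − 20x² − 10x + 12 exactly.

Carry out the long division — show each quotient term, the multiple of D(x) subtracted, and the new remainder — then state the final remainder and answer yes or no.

Step 1: lead(−x⁵ + 4x⁴ + 7x³ − 20x² − 10x + 12) ÷ lead(D) = −x⁵ ÷ x³ = −x². Subtract (−x²)·D = −x⁵ + 3x⁴ + 8x³ − 6x². Remainder: x⁴ − x³ − 14x² − 10x + 12.
Step 2: lead(x⁴ − x³ − 14x² − 10x + 12) ÷ lead(D) = x⁴ ÷ x³ = x. Subtract (x)·D = x⁴ − 3x³ − 8x² + 6x. Remainder: 2x³ − 6x² − 16x + 12.
Step 3: lead(2x³ − 6x² − 16x + 12) ÷ lead(D) = 2x³ ÷ x³ = 2. Subtract (2)·D = 2x³ − 6x² − 16x + 12. Remainder: 0.

R(x) = 0, so D(x) is a factor of P(x). yes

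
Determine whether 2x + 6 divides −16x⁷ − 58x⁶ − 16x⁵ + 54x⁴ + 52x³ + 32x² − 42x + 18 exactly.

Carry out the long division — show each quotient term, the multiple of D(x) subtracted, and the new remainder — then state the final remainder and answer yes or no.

Step 1: lead(−16x⁷ − 58x⁶ − 16x⁵ + 54x⁴ + 52x³ + 32x² − 42x + 18) ÷ lead(D) = −16x⁷ ÷ 2x = −8x⁶. Subtract (−8x⁶)·D = −16x⁷ − 48x⁶. Remainder: −10x⁶ − 16x⁵ + 54x⁴ + 52x³ + 32x² − 42x + 18.
Step 2: lead(−10x⁶ − 16x⁵ + 54x⁴ + 52x³ + 32x² − 42x + 18) ÷ lead(D) = −10x⁶ ÷ 2x = −5x⁵. Subtract (−5x⁵)·D = −10x⁶ − 30x⁵. Remainder: 14x⁵ + 54x⁴ + 52x³ + 32x² − 42x + 18.
Step 3: lead(14x⁵ + 54x⁴ + 52x³ + 32x² − 42x + 18) ÷ lead(D) = 14x⁵ ÷ 2x = 7x⁴. Subtract (7x⁴)·D = 14x⁵ + 42x⁴. Remainder: 12x⁴ + 52x³ + 32x² − 42x + 18.
Step 4: lead(12x⁴ + 52x³ + 32x² − 42x + 18) ÷ lead(D) = 12x⁴ ÷ 2x = 6x³. Subtract (6x³)·D = 12x⁴ + 36x³. Remainder: 16x³ + 32x² − 42x + 18.
Step 5: lead(16x³ + 32x² − 42x + 18) ÷ lead(D) = 16x³ ÷ 2x = 8x². Subtract (8x²)·D = 16x³ + 48x². Remainder: −16x² − 42x + 18.
Step 6: lead(−16x² − 42x + 18) ÷ lead(D) = −16x² ÷ 2x = −8x. Subtract (−8x)·D = −16x² − 48x. Remainder: 6x + 18.
Step 7: lead(6x + 18) ÷ lead(D) = 6x ÷ 2x = 3. Subtract (3)·D = 6x + 18. Remainder: 0.

R(x) = 0, so D(x) is a factor of P(x). yes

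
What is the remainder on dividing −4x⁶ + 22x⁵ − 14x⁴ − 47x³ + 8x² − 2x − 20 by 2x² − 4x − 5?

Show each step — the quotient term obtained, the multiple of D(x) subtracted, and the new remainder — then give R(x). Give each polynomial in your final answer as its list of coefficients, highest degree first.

Step 1: lead(−4x⁶ + 22x⁵ − 14x⁴ − 47x³ + 8x² − 2x − 20) ÷ lead(D) = −4x⁶ ÷ 2x² = −2x⁴. Subtract (−2x⁴)·D = −4x⁶ + 8x⁵ + 10x⁴. Remainder: 14x⁵ − 24x⁴ − 47x³ + 8x² − 2x − 20.
Step 2: lead(14x⁵ − 24x⁴ − 47x³ + 8x² − 2x − 20) ÷ lead(D) = 14x⁵ ÷ 2x² = 7x³. Subtract (7x³)·D = 14x⁵ − 28x⁴ − 35x³. Remainder: 4x⁴ − 12x³ + 8x² − 2x − 20.
Step 3: lead(4x⁴ − 12x³ + 8x² − 2x − 20) ÷ lead(D) = 4x⁴ ÷ 2x² = 2x². Subtract (2x²)·D = 4x⁴ − 8x³ − 10x². Remainder: −4x³ + 18x² − 2x − 20.
Step 4: lead(−4x³ + 18x² − 2x − 20) ÷ lead(D) = −4x³ ÷ 2x² = −2x. Subtract (−2x)·D = −4x³ + 8x² + 10x. Remainder: 10x² − 12x − 20.
Step 5: lead(10x² − 12x − 20) ÷ lead(D) = 10x² ÷ 2x² = 5. Subtract (5)·D = 10x² − 20x − 25. Remainder: 8x + 5.

R = [8, 5]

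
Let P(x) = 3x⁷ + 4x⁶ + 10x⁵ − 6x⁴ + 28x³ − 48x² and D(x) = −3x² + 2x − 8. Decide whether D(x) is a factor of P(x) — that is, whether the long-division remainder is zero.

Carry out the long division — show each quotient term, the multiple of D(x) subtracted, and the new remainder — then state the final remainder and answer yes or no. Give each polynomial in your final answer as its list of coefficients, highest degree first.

R = [0], so D(x) is a factor of P(x). yes

Step 1: lead(3x⁷ + 4x⁶ + 10x⁵ − 6x⁴ + 28x³ − 48x²) ÷ lead(D) = 3x⁷ ÷ −3x² = −x⁵. Subtract (−x⁵)·D = 3x⁷ − 2x⁶ + 8x⁵. Remainder: 6x⁶ + 2x⁵ − 6x⁴ + 28x³ − 48x².
Step 2: lead(6x⁶ + 2x⁵ − 6x⁴ + 28x³ − 48x²) ÷ lead(D) = 6x⁶ ÷ −3x² = −2x⁴. Subtract (−2x⁴)·D = 6x⁶ − 4x⁵ + 16x⁴. Remainder: 6x⁵ − 22x⁴ + 28x³ − 48x².
Step 3: lead(6x⁵ − 22x⁴ + 28x³ − 48x²) ÷ lead(D) = 6x⁵ ÷ −3x² = −2x³. Subtract (−2x³)·D = 6x⁵ − 4x⁴ + 16x³. Remainder: −18x⁴ + 12x³ − 48x².
Step 4: lead(−18x⁴ + 12x³ − 48x²) ÷ lead(D) = −18x⁴ ÷ −3x² = 6x². Subtract (6x²)·D = −18x⁴ + 12x³ − 48x². Remainder: 0.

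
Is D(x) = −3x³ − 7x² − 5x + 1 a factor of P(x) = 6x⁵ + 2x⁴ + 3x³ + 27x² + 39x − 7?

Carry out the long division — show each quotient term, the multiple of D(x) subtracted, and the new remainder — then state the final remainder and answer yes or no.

R(x) = 0, so D(x) is a factor of P(x). yes

Step 1: lead(6x⁵ + 2x⁴ + 3x³ + 27x² + 39x − 7) ÷ lead(D) = 6x⁵ ÷ −3x³ = −2x². Subtract (−2x²)·D = 6x⁵ + 14x⁴ + 10x³ − 2x². Remainder: −12x⁴ − 7x³ + 29x² + 39x − 7.
Step 2: lead(−12x⁴ − 7x³ + 29x² + 39x − 7) ÷ lead(D) = −12x⁴ ÷ −3x³ = 4x. Subtract (4x)·D = −12x⁴ − 28x³ − 20x² + 4x. Remainder: 21x³ + 49x² + 35x − 7.
Step 3: lead(21x³ + 49x² + 35x − 7) ÷ lead(D) = 21x³ ÷ −3x³ = −7. Subtract (−7)·D = 21x³ + 49x² + 35x − 7. Remainder: 0.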